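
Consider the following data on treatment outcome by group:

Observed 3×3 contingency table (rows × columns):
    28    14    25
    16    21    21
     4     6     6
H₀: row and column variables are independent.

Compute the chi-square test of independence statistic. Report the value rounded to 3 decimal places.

test statistic = 5.235

Row totals [67, 58, 16], col totals [48, 41, 52], n=141
χ² = (28−22.81)²/22.81 + (14−19.48)²/19.48 + (25−24.71)²/24.71 + (16−19.74)²/19.74 + (21−16.87)²/16.87 + (21−21.39)²/21.39 + (4−5.45)²/5.45 + (6−4.65)²/4.65 + (6−5.90)²/5.90 = 5.2350
df = 4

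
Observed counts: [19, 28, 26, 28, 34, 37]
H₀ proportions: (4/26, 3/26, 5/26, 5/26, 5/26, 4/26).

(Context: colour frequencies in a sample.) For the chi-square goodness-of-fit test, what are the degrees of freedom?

df = k − 1 = 6 − 1 = 5

degrees of freedom = 5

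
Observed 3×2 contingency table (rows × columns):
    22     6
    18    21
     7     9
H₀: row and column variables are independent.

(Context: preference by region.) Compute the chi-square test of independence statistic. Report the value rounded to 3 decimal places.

Row totals [28, 39, 16], col totals [47, 36], n=83
χ² = (22−15.86)²/15.86 + (6−12.14)²/12.14 + (18−22.08)²/22.08 + (21−16.92)²/16.92 + (7−9.06)²/9.06 + (9−6.94)²/6.94 = 8.3118
df = 2

test statistic = 8.312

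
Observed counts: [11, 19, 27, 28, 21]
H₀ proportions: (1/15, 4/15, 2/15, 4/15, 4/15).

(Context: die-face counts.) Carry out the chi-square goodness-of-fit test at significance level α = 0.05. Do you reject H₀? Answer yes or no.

n = 106; E_i = n·p_i = [7.07, 28.27, 14.13, 28.27, 28.27]
χ² = (11−7.07)²/7.07 + (19−28.27)²/28.27 + (27−14.13)²/14.13 + (28−28.27)²/28.27 + (21−28.27)²/28.27 = 18.8113
df = 4
p-value (upper-tail) = 0.00086
At α=0.05: p < α → reject H₀

reject H₀: yes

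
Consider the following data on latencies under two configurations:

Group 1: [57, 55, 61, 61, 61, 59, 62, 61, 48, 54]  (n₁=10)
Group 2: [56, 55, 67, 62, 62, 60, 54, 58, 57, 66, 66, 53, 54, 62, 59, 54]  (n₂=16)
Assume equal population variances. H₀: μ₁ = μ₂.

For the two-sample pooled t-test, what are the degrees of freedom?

df = n₁ + n₂ − 2 = 10 + 16 − 2 = 24

degrees of freedom = 24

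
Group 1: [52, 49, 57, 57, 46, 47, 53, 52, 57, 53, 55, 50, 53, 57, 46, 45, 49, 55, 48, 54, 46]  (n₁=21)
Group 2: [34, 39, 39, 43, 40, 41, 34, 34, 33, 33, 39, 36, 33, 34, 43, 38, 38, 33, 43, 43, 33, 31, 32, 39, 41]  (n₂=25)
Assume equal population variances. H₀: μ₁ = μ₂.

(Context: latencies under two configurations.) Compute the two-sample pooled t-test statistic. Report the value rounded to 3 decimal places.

x̄₁=51.476, s₁=4.118, n₁=21
x̄₂=37.040, s₂=3.984, n₂=25
s_p² = [20·4.118² + 24·3.984²]/44 = 16.3681
SE = √(s_p²·(1/21+1/25)) = 1.1976
t = (51.476−37.040)/1.1976 = 12.0546
df = 44

test statistic = 12.055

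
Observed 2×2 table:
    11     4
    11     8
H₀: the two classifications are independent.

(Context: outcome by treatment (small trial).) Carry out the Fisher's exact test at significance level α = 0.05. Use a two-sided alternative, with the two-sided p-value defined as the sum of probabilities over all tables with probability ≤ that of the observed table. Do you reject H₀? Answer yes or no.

Margins: r₁=15, r₂=19, c₁=22, c₂=12, n=34
p_obs = C(15,11)·C(19,11)/C(34,22); sum pmf over tables with pmf ≤ p_obs
p-value (two-sided) = 0.47641
At α=0.05: p ≥ α → fail to reject H₀

reject H₀: no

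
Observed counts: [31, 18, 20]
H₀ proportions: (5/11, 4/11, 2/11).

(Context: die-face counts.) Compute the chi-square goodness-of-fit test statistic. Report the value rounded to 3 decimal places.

test statistic = 6.438

n = 69; E_i = n·p_i = [31.36, 25.09, 12.55]
χ² = (31−31.36)²/31.36 + (18−25.09)²/25.09 + (20−12.55)²/12.55 = 6.4377
df = 2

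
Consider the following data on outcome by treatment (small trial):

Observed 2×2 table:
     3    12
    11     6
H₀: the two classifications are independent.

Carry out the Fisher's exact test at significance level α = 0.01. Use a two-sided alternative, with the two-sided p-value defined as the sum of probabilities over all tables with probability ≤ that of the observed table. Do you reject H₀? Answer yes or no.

reject H₀: no

Margins: r₁=15, r₂=17, c₁=14, c₂=18, n=32
p_obs = C(15,3)·C(17,11)/C(32,14); sum pmf over tables with pmf ≤ p_obs
p-value (two-sided) = 0.01550
At α=0.01: p ≥ α → fail to reject H₀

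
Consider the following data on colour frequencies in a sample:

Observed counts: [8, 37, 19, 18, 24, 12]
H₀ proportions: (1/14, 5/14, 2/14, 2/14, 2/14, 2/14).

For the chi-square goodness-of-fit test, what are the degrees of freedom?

df = k − 1 = 6 − 1 = 5

degrees of freedom = 5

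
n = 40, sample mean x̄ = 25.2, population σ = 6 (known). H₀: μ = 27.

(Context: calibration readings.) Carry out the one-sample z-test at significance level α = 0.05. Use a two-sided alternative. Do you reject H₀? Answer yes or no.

SE = σ/√n = 6/√40 = 0.9487
z = (x̄−μ₀)/SE = (25.2−27)/0.9487 = -1.8974
p-value (two-sided) = 0.05778
At α=0.05: p ≥ α → fail to reject H₀

reject H₀: no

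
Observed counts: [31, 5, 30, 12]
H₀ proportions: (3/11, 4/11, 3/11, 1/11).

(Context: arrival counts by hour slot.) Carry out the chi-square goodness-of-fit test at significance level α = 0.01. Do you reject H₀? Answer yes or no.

n = 78; E_i = n·p_i = [21.27, 28.36, 21.27, 7.09]
χ² = (31−21.27)²/21.27 + (5−28.36)²/28.36 + (30−21.27)²/21.27 + (12−7.09)²/7.09 = 30.6720
df = 3
p-value (upper-tail) = 0.00000
At α=0.01: p < α → reject H₀

reject H₀: yes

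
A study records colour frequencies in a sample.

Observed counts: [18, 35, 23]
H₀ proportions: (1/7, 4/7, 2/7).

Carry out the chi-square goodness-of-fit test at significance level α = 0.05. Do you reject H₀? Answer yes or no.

reject H₀: yes

n = 76; E_i = n·p_i = [10.86, 43.43, 21.71]
χ² = (18−10.86)²/10.86 + (35−43.43)²/43.43 + (23−21.71)²/21.71 = 6.4112
df = 2
p-value (upper-tail) = 0.04053
At α=0.05: p < α → reject H₀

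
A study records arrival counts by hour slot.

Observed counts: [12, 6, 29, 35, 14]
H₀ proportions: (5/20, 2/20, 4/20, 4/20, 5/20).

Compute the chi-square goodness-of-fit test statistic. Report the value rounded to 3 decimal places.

test statistic = 29.521

n = 96; E_i = n·p_i = [24.00, 9.60, 19.20, 19.20, 24.00]
χ² = (12−24.00)²/24.00 + (6−9.60)²/9.60 + (29−19.20)²/19.20 + (35−19.20)²/19.20 + (14−24.00)²/24.00 = 29.5208
df = 4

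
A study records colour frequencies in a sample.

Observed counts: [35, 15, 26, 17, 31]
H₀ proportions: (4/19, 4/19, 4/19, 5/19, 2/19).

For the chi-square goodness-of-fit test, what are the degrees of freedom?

df = k − 1 = 5 − 1 = 4

degrees of freedom = 4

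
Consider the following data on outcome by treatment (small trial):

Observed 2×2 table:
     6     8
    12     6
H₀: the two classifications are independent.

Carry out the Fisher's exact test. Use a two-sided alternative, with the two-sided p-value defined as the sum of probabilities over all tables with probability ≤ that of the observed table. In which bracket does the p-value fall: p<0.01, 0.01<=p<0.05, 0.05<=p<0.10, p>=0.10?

p-value bracket: p>=0.10

Margins: r₁=14, r₂=18, c₁=18, c₂=14, n=32
p_obs = C(14,6)·C(18,12)/C(32,18); sum pmf over tables with pmf ≤ p_obs
p-value (two-sided) = 0.28312
→ bracket: p>=0.10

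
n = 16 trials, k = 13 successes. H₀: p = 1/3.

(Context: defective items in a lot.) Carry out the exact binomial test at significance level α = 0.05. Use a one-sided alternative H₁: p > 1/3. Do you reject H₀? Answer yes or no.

Exact binomial: n=16, k=13, p₀=1/3=0.3333
P(X≥13) from Σ C(n,i)·p₀^i·(1−p₀)^(n−i)
p-value (one-sided, H₁ greater) = 0.00012
At α=0.05: p < α → reject H₀

reject H₀: yes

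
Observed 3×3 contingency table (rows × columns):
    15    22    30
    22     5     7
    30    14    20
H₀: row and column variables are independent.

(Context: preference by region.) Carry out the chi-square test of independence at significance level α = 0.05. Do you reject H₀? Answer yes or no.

Row totals [67, 34, 64], col totals [67, 41, 57], n=165
χ² = (15−27.21)²/27.21 + (22−16.65)²/16.65 + (30−23.15)²/23.15 + (22−13.81)²/13.81 + (5−8.45)²/8.45 + (7−11.75)²/11.75 + (30−25.99)²/25.99 + (14−15.90)²/15.90 + (20−22.11)²/22.11 = 18.4628
df = 4
p-value (upper-tail) = 0.00100
At α=0.05: p < α → reject H₀

reject H₀: yes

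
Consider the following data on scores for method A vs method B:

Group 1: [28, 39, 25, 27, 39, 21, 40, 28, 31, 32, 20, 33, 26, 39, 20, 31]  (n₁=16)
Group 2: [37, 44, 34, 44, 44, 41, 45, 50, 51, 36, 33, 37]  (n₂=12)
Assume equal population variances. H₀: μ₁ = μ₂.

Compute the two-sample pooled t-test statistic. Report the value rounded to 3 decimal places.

x̄₁=29.938, s₁=6.816, n₁=16
x̄₂=41.333, s₂=5.975, n₂=12
s_p² = [15·6.816² + 11·5.975²]/26 = 41.9079
SE = √(s_p²·(1/16+1/12)) = 2.4722
t = (29.938−41.333)/2.4722 = -4.6097
df = 26

test statistic = -4.610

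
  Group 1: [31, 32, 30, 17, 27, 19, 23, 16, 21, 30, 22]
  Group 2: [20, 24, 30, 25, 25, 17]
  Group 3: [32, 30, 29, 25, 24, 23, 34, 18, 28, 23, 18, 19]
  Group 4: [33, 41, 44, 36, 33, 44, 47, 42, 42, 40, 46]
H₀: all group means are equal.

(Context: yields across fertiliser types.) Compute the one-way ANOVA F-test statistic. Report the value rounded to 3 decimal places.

test statistic = 25.132

Group means [24.36, 23.50, 25.25, 40.73], grand mean 29.000
SSB = Σnᵢ(x̄ᵢ−x̄)² = 2099.523; SSW = ΣΣ(x−x̄ᵢ)² = 1002.477
MSB = 2099.523/3 = 699.8409; MSW = 1002.477/36 = 27.8466
F = MSB/MSW = 25.1320
df = (3, 36)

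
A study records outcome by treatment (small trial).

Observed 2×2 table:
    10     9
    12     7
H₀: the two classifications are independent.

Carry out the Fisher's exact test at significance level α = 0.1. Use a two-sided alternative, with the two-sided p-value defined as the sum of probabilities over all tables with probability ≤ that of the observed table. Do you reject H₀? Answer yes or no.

Margins: r₁=19, r₂=19, c₁=22, c₂=16, n=38
p_obs = C(19,10)·C(19,12)/C(38,22); sum pmf over tables with pmf ≤ p_obs
p-value (two-sided) = 0.74314
At α=0.1: p ≥ α → fail to reject H₀

reject H₀: no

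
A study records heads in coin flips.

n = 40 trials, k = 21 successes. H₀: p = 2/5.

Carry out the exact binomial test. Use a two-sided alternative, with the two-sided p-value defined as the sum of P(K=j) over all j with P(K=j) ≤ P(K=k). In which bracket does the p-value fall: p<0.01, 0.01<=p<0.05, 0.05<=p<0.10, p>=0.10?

p-value bracket: p>=0.10

Exact binomial: n=40, k=21, p₀=2/5=0.4000
P(X=j) = C(n,j)·p₀^j·(1−p₀)^(n−j); p = Σ P(X=j) over j with P(X=j) ≤ P(X=21)
p-value (two-sided) = 0.10957
→ bracket: p>=0.10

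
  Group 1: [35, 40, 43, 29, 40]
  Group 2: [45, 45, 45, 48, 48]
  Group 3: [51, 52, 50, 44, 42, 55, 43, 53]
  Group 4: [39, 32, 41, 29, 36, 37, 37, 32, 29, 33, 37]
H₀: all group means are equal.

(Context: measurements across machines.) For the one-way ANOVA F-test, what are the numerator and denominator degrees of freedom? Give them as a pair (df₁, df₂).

degrees of freedom = [3, 25]

k = 4 groups, N = 29 total
df = (k−1, N−k) = (4−1, 29−4) = (3, 25)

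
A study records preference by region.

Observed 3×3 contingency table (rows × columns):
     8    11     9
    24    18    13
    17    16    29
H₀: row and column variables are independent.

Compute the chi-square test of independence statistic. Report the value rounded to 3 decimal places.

Row totals [28, 55, 62], col totals [49, 45, 51], n=145
χ² = (8−9.46)²/9.46 + (11−8.69)²/8.69 + (9−9.85)²/9.85 + (24−18.59)²/18.59 + (18−17.07)²/17.07 + (13−19.34)²/19.34 + (17−20.95)²/20.95 + (16−19.24)²/19.24 + (29−21.81)²/21.81 = 8.2860
df = 4

test statistic = 8.286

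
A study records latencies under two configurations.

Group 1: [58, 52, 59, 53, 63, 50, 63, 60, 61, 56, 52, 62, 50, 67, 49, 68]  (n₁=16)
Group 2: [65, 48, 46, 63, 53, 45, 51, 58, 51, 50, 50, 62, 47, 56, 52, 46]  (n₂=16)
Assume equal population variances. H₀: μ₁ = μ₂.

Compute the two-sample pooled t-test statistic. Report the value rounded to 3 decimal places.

test statistic = 2.258

x̄₁=57.688, s₁=6.161, n₁=16
x̄₂=52.688, s₂=6.364, n₂=16
s_p² = [15·6.161² + 15·6.364²]/30 = 39.2292
SE = √(s_p²·(1/16+1/16)) = 2.2144
t = (57.688−52.688)/2.2144 = 2.2579
df = 30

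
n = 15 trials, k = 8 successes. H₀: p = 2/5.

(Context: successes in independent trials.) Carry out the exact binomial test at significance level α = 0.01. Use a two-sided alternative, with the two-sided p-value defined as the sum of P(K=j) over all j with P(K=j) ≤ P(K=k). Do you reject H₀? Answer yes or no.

Exact binomial: n=15, k=8, p₀=2/5=0.4000
P(X=j) = C(n,j)·p₀^j·(1−p₀)^(n−j); p = Σ P(X=j) over j with P(X=j) ≤ P(X=8)
p-value (two-sided) = 0.30361
At α=0.01: p ≥ α → fail to reject H₀

reject H₀: no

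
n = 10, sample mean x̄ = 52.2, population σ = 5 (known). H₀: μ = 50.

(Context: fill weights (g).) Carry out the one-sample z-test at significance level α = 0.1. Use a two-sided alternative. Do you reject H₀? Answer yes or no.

SE = σ/√n = 5/√10 = 1.5811
z = (x̄−μ₀)/SE = (52.2−50)/1.5811 = 1.3914
p-value (two-sided) = 0.16410
At α=0.1: p ≥ α → fail to reject H₀

reject H₀: no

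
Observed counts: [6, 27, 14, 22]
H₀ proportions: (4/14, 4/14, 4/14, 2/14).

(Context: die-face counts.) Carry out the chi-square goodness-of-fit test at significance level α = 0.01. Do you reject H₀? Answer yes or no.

n = 69; E_i = n·p_i = [19.71, 19.71, 19.71, 9.86]
χ² = (6−19.71)²/19.71 + (27−19.71)²/19.71 + (14−19.71)²/19.71 + (22−9.86)²/9.86 = 28.8478
df = 3
p-value (upper-tail) = 0.00000
At α=0.01: p < α → reject H₀

reject H₀: yes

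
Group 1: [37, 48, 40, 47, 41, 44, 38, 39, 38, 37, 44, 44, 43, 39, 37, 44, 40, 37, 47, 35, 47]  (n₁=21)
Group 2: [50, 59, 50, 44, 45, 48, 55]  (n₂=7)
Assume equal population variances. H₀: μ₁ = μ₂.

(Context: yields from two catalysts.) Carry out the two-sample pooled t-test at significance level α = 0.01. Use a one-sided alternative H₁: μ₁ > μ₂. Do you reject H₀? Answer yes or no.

x̄₁=41.238, s₁=4.024, n₁=21
x̄₂=50.143, s₂=5.336, n₂=7
s_p² = [20·4.024² + 6·5.336²]/26 = 19.0256
SE = √(s_p²·(1/21+1/7)) = 1.9037
t = (41.238−50.143)/1.9037 = -4.6777
df = 26
p-value (one-sided, H₁ greater) = 0.99996
At α=0.01: p ≥ α → fail to reject H₀

reject H₀: no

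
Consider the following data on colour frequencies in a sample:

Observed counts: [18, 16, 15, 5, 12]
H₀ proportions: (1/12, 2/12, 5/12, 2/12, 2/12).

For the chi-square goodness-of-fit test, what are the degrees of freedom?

degrees of freedom = 4

df = k − 1 = 5 − 1 = 4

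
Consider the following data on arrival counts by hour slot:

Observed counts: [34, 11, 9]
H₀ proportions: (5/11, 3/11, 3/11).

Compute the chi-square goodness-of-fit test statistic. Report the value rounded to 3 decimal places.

test statistic = 6.812

n = 54; E_i = n·p_i = [24.55, 14.73, 14.73]
χ² = (34−24.55)²/24.55 + (11−14.73)²/14.73 + (9−14.73)²/14.73 = 6.8123
df = 2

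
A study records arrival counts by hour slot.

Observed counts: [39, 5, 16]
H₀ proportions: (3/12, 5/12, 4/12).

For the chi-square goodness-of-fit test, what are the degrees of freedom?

df = k − 1 = 3 − 1 = 2

degrees of freedom = 2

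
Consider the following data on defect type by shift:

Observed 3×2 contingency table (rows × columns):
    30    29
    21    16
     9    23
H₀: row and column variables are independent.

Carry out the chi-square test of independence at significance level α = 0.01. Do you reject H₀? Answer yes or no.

Row totals [59, 37, 32], col totals [60, 68], n=128
χ² = (30−27.66)²/27.66 + (29−31.34)²/31.34 + (21−17.34)²/17.34 + (16−19.66)²/19.66 + (9−15.00)²/15.00 + (23−17.00)²/17.00 = 6.3424
df = 2
p-value (upper-tail) = 0.04195
At α=0.01: p ≥ α → fail to reject H₀

reject H₀: no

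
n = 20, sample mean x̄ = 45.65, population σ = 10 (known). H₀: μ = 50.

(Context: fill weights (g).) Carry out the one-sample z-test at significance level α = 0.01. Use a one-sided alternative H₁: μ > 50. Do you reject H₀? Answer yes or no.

SE = σ/√n = 10/√20 = 2.2361
z = (x̄−μ₀)/SE = (45.65−50)/2.2361 = -1.9454
p-value (one-sided, H₁ greater) = 0.97414
At α=0.01: p ≥ α → fail to reject H₀

reject H₀: no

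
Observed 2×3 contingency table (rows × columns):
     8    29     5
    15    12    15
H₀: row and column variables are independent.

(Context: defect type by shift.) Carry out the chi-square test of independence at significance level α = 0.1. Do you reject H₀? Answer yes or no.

reject H₀: yes

Row totals [42, 42], col totals [23, 41, 20], n=84
χ² = (8−11.50)²/11.50 + (29−20.50)²/20.50 + (5−10.00)²/10.00 + (15−11.50)²/11.50 + (12−20.50)²/20.50 + (15−10.00)²/10.00 = 14.1792
df = 2
p-value (upper-tail) = 0.00083
At α=0.1: p < α → reject H₀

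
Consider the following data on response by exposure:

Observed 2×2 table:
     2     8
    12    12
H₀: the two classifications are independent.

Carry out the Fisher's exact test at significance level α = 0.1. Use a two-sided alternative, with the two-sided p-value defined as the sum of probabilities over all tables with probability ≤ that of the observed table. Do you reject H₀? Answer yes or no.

reject H₀: no

Margins: r₁=10, r₂=24, c₁=14, c₂=20, n=34
p_obs = C(10,2)·C(24,12)/C(34,14); sum pmf over tables with pmf ≤ p_obs
p-value (two-sided) = 0.14126
At α=0.1: p ≥ α → fail to reject H₀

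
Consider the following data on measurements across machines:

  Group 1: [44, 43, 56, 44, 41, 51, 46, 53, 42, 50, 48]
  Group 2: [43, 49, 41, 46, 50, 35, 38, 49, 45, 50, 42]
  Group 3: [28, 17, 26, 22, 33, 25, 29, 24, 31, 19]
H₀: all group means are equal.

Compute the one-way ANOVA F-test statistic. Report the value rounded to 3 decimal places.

test statistic = 57.250

Group means [47.09, 44.36, 25.40], grand mean 39.375
SSB = Σnᵢ(x̄ᵢ−x̄)² = 2881.645; SSW = ΣΣ(x−x̄ᵢ)² = 729.855
MSB = 2881.645/2 = 1440.8227; MSW = 729.855/29 = 25.1674
F = MSB/MSW = 57.2496
df = (2, 29)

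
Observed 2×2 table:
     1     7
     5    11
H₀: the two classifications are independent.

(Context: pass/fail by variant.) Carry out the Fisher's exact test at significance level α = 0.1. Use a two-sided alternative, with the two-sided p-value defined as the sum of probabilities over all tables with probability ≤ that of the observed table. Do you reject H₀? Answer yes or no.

Margins: r₁=8, r₂=16, c₁=6, c₂=18, n=24
p_obs = C(8,1)·C(16,5)/C(24,6); sum pmf over tables with pmf ≤ p_obs
p-value (two-sided) = 0.62139
At α=0.1: p ≥ α → fail to reject H₀

reject H₀: no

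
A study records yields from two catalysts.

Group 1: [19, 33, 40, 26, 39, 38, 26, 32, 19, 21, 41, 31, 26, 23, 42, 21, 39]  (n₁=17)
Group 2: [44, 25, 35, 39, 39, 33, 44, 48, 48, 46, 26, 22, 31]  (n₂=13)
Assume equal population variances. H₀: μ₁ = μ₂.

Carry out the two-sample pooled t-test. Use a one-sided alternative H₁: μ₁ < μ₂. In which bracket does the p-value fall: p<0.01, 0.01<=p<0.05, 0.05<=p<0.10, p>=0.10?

x̄₁=30.353, s₁=8.306, n₁=17
x̄₂=36.923, s₂=9.014, n₂=13
s_p² = [16·8.306² + 12·9.014²]/28 = 74.2431
SE = √(s_p²·(1/17+1/13)) = 3.1746
t = (30.353−36.923)/3.1746 = -2.0696
df = 28
p-value (one-sided, H₁ less) = 0.02392
→ bracket: 0.01<=p<0.05

p-value bracket: 0.01<=p<0.05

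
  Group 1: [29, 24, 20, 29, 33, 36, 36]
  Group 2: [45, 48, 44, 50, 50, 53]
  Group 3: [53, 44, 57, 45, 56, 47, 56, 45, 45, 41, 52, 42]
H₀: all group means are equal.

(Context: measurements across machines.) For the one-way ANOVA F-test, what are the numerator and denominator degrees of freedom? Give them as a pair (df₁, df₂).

k = 3 groups, N = 25 total
df = (k−1, N−k) = (3−1, 25−3) = (2, 22)

degrees of freedom = [2, 22]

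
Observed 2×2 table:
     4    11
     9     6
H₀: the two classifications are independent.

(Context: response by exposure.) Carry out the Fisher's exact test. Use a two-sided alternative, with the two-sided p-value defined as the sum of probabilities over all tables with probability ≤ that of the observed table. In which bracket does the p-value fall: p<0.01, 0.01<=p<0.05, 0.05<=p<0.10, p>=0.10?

p-value bracket: p>=0.10

Margins: r₁=15, r₂=15, c₁=13, c₂=17, n=30
p_obs = C(15,4)·C(15,9)/C(30,13); sum pmf over tables with pmf ≤ p_obs
p-value (two-sided) = 0.13942
→ bracket: p>=0.10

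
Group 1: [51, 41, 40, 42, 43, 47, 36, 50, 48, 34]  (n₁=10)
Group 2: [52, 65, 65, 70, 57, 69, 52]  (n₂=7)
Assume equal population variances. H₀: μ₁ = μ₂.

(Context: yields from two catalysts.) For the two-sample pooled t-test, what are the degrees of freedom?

df = n₁ + n₂ − 2 = 10 + 7 − 2 = 15

degrees of freedom = 15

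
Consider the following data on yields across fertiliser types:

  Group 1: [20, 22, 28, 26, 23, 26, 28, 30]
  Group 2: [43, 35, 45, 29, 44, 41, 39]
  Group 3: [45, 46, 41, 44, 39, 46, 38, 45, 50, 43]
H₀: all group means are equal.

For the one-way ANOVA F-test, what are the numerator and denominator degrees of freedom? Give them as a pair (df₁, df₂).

k = 3 groups, N = 25 total
df = (k−1, N−k) = (3−1, 25−3) = (2, 22)

degrees of freedom = [2, 22]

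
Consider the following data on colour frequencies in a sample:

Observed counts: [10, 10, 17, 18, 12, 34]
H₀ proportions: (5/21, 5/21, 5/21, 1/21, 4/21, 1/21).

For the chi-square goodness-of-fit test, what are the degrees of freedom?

degrees of freedom = 5

df = k − 1 = 6 − 1 = 5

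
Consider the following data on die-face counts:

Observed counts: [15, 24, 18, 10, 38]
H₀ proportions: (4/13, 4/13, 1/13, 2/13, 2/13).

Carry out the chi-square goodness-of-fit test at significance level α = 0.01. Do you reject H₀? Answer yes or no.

reject H₀: yes

n = 105; E_i = n·p_i = [32.31, 32.31, 8.08, 16.15, 16.15]
χ² = (15−32.31)²/32.31 + (24−32.31)²/32.31 + (18−8.08)²/8.08 + (10−16.15)²/16.15 + (38−16.15)²/16.15 = 55.4881
df = 4
p-value (upper-tail) = 0.00000
At α=0.01: p < α → reject H₀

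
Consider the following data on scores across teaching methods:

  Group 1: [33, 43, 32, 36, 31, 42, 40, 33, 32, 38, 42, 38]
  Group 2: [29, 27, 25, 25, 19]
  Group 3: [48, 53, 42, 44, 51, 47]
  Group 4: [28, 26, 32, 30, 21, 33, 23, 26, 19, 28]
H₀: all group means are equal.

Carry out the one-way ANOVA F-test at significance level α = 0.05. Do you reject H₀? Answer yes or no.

reject H₀: yes

Group means [36.67, 25.00, 47.50, 26.60], grand mean 33.818
SSB = Σnᵢ(x̄ᵢ−x̄)² = 2130.342; SSW = ΣΣ(x−x̄ᵢ)² = 544.567
MSB = 2130.342/3 = 710.1141; MSW = 544.567/29 = 18.7782
F = MSB/MSW = 37.8160
df = (3, 29)
p-value (upper-tail) = 0.00000
At α=0.05: p < α → reject H₀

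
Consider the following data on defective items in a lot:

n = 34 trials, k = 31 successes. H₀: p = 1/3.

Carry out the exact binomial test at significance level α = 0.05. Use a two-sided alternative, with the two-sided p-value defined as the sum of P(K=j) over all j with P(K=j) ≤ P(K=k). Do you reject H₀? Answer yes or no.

Exact binomial: n=34, k=31, p₀=1/3=0.3333
P(X=j) = C(n,j)·p₀^j·(1−p₀)^(n−j); p = Σ P(X=j) over j with P(X=j) ≤ P(X=31)
p-value (two-sided) = 0.00000
At α=0.05: p < α → reject H₀

reject H₀: yes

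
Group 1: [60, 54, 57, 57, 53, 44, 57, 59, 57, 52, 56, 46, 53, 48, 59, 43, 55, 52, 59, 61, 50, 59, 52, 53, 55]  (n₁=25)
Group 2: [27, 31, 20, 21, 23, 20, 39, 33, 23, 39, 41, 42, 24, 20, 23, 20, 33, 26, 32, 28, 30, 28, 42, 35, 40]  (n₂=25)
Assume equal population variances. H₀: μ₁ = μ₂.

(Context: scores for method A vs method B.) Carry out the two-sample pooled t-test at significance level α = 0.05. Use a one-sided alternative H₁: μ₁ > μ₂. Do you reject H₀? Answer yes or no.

reject H₀: yes

x̄₁=54.040, s₁=4.912, n₁=25
x̄₂=29.600, s₂=7.670, n₂=25
s_p² = [24·4.912² + 24·7.670²]/48 = 41.4783
SE = √(s_p²·(1/25+1/25)) = 1.8216
t = (54.040−29.600)/1.8216 = 13.4167
df = 48
p-value (one-sided, H₁ greater) = 0.00000
At α=0.05: p < α → reject H₀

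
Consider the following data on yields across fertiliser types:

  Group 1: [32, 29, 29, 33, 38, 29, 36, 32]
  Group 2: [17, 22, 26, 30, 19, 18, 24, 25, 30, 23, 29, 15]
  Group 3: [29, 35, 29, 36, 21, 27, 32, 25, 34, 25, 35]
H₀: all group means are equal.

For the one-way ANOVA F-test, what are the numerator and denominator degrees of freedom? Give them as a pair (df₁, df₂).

degrees of freedom = [2, 28]

k = 3 groups, N = 31 total
df = (k−1, N−k) = (3−1, 31−3) = (2, 28)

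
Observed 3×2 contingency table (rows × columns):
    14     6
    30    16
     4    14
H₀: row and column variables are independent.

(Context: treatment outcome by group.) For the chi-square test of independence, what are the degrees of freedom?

df = (r−1)(c−1) = (3−1)·(2−1) = 2

degrees of freedom = 2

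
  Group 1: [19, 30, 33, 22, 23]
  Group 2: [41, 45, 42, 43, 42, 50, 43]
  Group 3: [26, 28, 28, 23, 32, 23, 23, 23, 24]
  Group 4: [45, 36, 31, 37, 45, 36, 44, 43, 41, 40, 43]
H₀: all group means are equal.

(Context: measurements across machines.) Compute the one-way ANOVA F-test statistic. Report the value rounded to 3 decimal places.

Group means [25.40, 43.71, 25.56, 40.09], grand mean 34.500
SSB = Σnᵢ(x̄ᵢ−x̄)² = 2072.240; SSW = ΣΣ(x−x̄ᵢ)² = 481.760
MSB = 2072.240/3 = 690.7467; MSW = 481.760/28 = 17.2057
F = MSB/MSW = 40.1464
df = (3, 28)

test statistic = 40.146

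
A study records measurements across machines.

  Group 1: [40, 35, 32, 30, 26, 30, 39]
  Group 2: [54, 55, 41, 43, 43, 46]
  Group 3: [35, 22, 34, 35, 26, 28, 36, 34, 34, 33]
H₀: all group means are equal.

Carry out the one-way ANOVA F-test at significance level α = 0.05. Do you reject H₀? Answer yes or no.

reject H₀: yes

Group means [33.14, 47.00, 31.70], grand mean 36.130
SSB = Σnᵢ(x̄ᵢ−x̄)² = 967.652; SSW = ΣΣ(x−x̄ᵢ)² = 536.957
MSB = 967.652/2 = 483.8258; MSW = 536.957/20 = 26.8479
F = MSB/MSW = 18.0210
df = (2, 20)
p-value (upper-tail) = 0.00003
At α=0.05: p < α → reject H₀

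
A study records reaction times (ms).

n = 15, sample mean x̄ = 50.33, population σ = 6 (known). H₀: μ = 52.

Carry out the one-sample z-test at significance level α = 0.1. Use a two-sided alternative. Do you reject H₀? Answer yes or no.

reject H₀: no

SE = σ/√n = 6/√15 = 1.5492
z = (x̄−μ₀)/SE = (50.33−52)/1.5492 = -1.0780
p-value (two-sided) = 0.28104
At α=0.1: p ≥ α → fail to reject H₀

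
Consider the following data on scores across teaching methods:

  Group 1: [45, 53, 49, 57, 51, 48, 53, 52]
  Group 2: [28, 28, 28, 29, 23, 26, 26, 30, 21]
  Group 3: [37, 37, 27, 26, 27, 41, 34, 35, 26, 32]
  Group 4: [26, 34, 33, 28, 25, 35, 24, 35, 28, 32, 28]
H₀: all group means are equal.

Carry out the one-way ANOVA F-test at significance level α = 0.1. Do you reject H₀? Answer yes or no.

reject H₀: yes

Group means [51.00, 26.56, 32.20, 29.82], grand mean 34.132
SSB = Σnᵢ(x̄ᵢ−x̄)² = 3034.884; SSW = ΣΣ(x−x̄ᵢ)² = 595.459
MSB = 3034.884/3 = 1011.6278; MSW = 595.459/34 = 17.5135
F = MSB/MSW = 57.7628
df = (3, 34)
p-value (upper-tail) = 0.00000
At α=0.1: p < α → reject H₀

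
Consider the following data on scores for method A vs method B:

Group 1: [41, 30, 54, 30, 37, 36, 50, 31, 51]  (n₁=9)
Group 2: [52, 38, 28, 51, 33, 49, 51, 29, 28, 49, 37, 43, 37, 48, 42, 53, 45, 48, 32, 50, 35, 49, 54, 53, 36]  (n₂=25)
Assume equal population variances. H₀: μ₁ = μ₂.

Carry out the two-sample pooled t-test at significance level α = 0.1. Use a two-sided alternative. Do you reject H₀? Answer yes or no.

reject H₀: no

x̄₁=40.000, s₁=9.513, n₁=9
x̄₂=42.800, s₂=8.703, n₂=25
s_p² = [8·9.513² + 24·8.703²]/32 = 79.4375
SE = √(s_p²·(1/9+1/25)) = 3.4647
t = (40.000−42.800)/3.4647 = -0.8082
df = 32
p-value (two-sided) = 0.42497
At α=0.1: p ≥ α → fail to reject H₀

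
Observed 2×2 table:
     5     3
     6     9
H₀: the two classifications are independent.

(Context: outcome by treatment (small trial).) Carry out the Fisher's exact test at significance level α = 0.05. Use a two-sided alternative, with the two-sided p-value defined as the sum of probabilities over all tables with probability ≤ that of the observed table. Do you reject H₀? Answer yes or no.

Margins: r₁=8, r₂=15, c₁=11, c₂=12, n=23
p_obs = C(8,5)·C(15,6)/C(23,11); sum pmf over tables with pmf ≤ p_obs
p-value (two-sided) = 0.40032
At α=0.05: p ≥ α → fail to reject H₀

reject H₀: no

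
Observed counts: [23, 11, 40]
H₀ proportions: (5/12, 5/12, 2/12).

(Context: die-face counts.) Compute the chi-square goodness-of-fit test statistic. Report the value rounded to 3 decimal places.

n = 74; E_i = n·p_i = [30.83, 30.83, 12.33]
χ² = (23−30.83)²/30.83 + (11−30.83)²/30.83 + (40−12.33)²/12.33 = 76.8108
df = 2

test statistic = 76.811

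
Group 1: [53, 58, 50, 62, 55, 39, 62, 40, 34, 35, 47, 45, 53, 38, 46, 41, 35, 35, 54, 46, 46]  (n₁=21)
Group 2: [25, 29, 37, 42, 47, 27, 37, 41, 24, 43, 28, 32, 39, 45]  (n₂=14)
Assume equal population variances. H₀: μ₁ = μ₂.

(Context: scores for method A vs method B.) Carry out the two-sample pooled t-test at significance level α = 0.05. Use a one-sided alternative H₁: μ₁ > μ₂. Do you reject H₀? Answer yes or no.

reject H₀: yes

x̄₁=46.381, s₁=8.930, n₁=21
x̄₂=35.429, s₂=7.812, n₂=14
s_p² = [20·8.930² + 13·7.812²]/33 = 72.3752
SE = √(s_p²·(1/21+1/14)) = 2.9353
t = (46.381−35.429)/2.9353 = 3.7312
df = 33
p-value (one-sided, H₁ greater) = 0.00036
At α=0.05: p < α → reject H₀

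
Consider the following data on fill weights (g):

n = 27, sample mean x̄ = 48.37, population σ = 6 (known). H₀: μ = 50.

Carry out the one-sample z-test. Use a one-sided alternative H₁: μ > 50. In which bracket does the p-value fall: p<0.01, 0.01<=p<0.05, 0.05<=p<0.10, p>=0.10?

p-value bracket: p>=0.10

SE = σ/√n = 6/√27 = 1.1547
z = (x̄−μ₀)/SE = (48.37−50)/1.1547 = -1.4116
p-value (one-sided, H₁ greater) = 0.92097
→ bracket: p>=0.10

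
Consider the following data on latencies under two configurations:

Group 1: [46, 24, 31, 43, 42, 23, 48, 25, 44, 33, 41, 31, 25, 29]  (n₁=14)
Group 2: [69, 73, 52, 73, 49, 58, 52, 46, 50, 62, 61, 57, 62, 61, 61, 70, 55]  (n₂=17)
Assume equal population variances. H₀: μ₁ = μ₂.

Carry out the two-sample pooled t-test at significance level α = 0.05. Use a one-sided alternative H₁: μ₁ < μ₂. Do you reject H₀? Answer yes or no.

x̄₁=34.643, s₁=9.009, n₁=14
x̄₂=59.471, s₂=8.323, n₂=17
s_p² = [13·9.009² + 16·8.323²]/29 = 74.6017
SE = √(s_p²·(1/14+1/17)) = 3.1172
t = (34.643−59.471)/3.1172 = -7.9647
df = 29
p-value (one-sided, H₁ less) = 0.00000
At α=0.05: p < α → reject H₀

reject H₀: yes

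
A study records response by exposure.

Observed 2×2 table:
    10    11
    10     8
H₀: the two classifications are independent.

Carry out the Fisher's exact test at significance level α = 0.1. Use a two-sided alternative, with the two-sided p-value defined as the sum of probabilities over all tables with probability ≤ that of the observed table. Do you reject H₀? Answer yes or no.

reject H₀: no

Margins: r₁=21, r₂=18, c₁=20, c₂=19, n=39
p_obs = C(21,10)·C(18,10)/C(39,20); sum pmf over tables with pmf ≤ p_obs
p-value (two-sided) = 0.75119
At α=0.1: p ≥ α → fail to reject H₀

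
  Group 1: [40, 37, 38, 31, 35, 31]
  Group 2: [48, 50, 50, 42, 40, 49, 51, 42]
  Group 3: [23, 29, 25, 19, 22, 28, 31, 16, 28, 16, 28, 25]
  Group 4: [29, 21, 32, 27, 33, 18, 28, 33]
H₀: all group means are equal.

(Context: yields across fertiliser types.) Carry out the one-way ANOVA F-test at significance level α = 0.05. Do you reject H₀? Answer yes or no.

Group means [35.33, 46.50, 24.17, 27.62], grand mean 32.206
SSB = Σnᵢ(x̄ᵢ−x̄)² = 2636.684; SSW = ΣΣ(x−x̄ᵢ)² = 702.875
MSB = 2636.684/3 = 878.8946; MSW = 702.875/30 = 23.4292
F = MSB/MSW = 37.5128
df = (3, 30)
p-value (upper-tail) = 0.00000
At α=0.05: p < α → reject H₀

reject H₀: yes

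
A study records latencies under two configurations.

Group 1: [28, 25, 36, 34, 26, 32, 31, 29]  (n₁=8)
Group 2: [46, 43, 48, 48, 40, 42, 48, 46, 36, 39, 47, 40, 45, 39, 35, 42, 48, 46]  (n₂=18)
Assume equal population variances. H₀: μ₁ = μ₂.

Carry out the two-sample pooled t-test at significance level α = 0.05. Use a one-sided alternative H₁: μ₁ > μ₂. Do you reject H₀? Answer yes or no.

reject H₀: no

x̄₁=30.125, s₁=3.834, n₁=8
x̄₂=43.222, s₂=4.278, n₂=18
s_p² = [7·3.834² + 17·4.278²]/24 = 17.2494
SE = √(s_p²·(1/8+1/18)) = 1.7648
t = (30.125−43.222)/1.7648 = -7.4214
df = 24
p-value (one-sided, H₁ greater) = 1.00000
At α=0.05: p ≥ α → fail to reject H₀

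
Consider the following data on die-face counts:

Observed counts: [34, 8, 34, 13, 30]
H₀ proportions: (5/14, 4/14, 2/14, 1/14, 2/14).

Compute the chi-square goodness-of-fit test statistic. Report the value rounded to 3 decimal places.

test statistic = 50.906

n = 119; E_i = n·p_i = [42.50, 34.00, 17.00, 8.50, 17.00]
χ² = (34−42.50)²/42.50 + (8−34.00)²/34.00 + (34−17.00)²/17.00 + (13−8.50)²/8.50 + (30−17.00)²/17.00 = 50.9059
df = 4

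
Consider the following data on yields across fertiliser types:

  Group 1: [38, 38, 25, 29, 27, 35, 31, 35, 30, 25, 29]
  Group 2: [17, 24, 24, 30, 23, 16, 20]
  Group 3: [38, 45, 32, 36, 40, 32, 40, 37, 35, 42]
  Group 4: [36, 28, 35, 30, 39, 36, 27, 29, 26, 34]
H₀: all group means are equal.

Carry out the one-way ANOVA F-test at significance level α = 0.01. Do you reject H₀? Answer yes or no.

reject H₀: yes

Group means [31.09, 22.00, 37.70, 32.00], grand mean 31.395
SSB = Σnᵢ(x̄ᵢ−x̄)² = 1020.070; SSW = ΣΣ(x−x̄ᵢ)² = 707.009
MSB = 1020.070/3 = 340.0233; MSW = 707.009/34 = 20.7944
F = MSB/MSW = 16.3517
df = (3, 34)
p-value (upper-tail) = 0.00000
At α=0.01: p < α → reject H₀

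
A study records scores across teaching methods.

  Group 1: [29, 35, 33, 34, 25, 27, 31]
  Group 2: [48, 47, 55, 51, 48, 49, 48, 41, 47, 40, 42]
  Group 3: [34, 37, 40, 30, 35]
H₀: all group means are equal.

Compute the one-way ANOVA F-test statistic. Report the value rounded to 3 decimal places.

test statistic = 37.387

Group means [30.57, 46.91, 35.20], grand mean 39.391
SSB = Σnᵢ(x̄ᵢ−x̄)² = 1254.055; SSW = ΣΣ(x−x̄ᵢ)² = 335.423
MSB = 1254.055/2 = 627.0274; MSW = 335.423/20 = 16.7712
F = MSB/MSW = 37.3872
df = (2, 20)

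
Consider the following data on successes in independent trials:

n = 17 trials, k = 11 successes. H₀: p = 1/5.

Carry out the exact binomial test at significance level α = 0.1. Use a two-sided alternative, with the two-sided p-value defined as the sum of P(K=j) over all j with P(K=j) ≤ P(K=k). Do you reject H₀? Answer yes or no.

Exact binomial: n=17, k=11, p₀=1/5=0.2000
P(X=j) = C(n,j)·p₀^j·(1−p₀)^(n−j); p = Σ P(X=j) over j with P(X=j) ≤ P(X=11)
p-value (two-sided) = 0.00008
At α=0.1: p < α → reject H₀

reject H₀: yes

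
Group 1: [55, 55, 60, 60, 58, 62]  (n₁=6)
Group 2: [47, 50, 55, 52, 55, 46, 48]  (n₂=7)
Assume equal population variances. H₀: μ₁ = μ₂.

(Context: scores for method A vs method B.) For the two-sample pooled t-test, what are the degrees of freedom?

degrees of freedom = 11

df = n₁ + n₂ − 2 = 6 + 7 − 2 = 11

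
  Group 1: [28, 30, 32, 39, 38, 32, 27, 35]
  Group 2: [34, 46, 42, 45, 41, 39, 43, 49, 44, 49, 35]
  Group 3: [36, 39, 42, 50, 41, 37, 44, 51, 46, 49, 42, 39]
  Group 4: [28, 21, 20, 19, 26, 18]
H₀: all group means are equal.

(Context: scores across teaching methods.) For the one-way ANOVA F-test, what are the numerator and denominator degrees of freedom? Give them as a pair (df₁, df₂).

degrees of freedom = [3, 33]

k = 4 groups, N = 37 total
df = (k−1, N−k) = (4−1, 37−4) = (3, 33)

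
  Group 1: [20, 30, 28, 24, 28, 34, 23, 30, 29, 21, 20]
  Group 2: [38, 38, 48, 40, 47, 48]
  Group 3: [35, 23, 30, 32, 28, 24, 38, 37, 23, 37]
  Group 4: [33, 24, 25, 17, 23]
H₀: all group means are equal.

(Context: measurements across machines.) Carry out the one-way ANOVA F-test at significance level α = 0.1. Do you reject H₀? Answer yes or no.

Group means [26.09, 43.17, 30.70, 24.40], grand mean 30.469
SSB = Σnᵢ(x̄ᵢ−x̄)² = 1362.926; SSW = ΣΣ(x−x̄ᵢ)² = 803.042
MSB = 1362.926/3 = 454.3088; MSW = 803.042/28 = 28.6801
F = MSB/MSW = 15.8406
df = (3, 28)
p-value (upper-tail) = 0.00000
At α=0.1: p < α → reject H₀

reject H₀: yes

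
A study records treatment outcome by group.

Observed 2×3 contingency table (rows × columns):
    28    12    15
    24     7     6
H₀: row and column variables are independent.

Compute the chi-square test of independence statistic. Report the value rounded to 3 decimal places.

Row totals [55, 37], col totals [52, 19, 21], n=92
χ² = (28−31.09)²/31.09 + (12−11.36)²/11.36 + (15−12.55)²/12.55 + (24−20.91)²/20.91 + (7−7.64)²/7.64 + (6−8.45)²/8.45 = 2.0369
df = 2

test statistic = 2.037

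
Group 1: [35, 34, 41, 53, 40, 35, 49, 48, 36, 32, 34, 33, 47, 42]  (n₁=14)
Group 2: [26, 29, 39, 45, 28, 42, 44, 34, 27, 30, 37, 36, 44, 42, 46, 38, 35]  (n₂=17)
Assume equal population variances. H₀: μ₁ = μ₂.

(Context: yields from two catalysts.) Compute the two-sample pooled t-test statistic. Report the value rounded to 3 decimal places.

test statistic = 1.360

x̄₁=39.929, s₁=6.900, n₁=14
x̄₂=36.588, s₂=6.727, n₂=17
s_p² = [13·6.900² + 16·6.727²]/29 = 46.3119
SE = √(s_p²·(1/14+1/17)) = 2.4561
t = (39.929−36.588)/2.4561 = 1.3600
df = 29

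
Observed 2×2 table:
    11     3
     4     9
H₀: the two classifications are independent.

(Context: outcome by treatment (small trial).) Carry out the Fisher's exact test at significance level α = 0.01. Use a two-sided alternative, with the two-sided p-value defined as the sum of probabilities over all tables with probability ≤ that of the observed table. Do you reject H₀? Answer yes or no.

Margins: r₁=14, r₂=13, c₁=15, c₂=12, n=27
p_obs = C(14,11)·C(13,4)/C(27,15); sum pmf over tables with pmf ≤ p_obs
p-value (two-sided) = 0.02130
At α=0.01: p ≥ α → fail to reject H₀

reject H₀: no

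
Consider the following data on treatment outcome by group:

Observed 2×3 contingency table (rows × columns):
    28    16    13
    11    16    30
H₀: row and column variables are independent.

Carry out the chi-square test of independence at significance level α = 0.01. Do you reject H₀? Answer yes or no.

reject H₀: yes

Row totals [57, 57], col totals [39, 32, 43], n=114
χ² = (28−19.50)²/19.50 + (16−16.00)²/16.00 + (13−21.50)²/21.50 + (11−19.50)²/19.50 + (16−16.00)²/16.00 + (30−21.50)²/21.50 = 14.1312
df = 2
p-value (upper-tail) = 0.00085
At α=0.01: p < α → reject H₀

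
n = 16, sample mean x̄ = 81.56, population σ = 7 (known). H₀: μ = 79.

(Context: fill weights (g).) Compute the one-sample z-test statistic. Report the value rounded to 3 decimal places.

test statistic = 1.463

SE = σ/√n = 7/√16 = 1.7500
z = (x̄−μ₀)/SE = (81.56−79)/1.7500 = 1.4629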